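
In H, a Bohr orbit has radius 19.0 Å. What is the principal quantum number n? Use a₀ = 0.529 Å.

r_n = n²a₀/Z ⇒ n² = rZ/a₀ = 19.0 × 1 / 0.529 ≈ 35.92
n = 6

6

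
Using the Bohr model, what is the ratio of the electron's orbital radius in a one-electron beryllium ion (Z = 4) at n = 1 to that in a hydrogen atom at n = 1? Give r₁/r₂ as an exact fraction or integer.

1/4

r ∝ Z^-1 · n^2
r₁/r₂ = (4/1)^-1 · (1/1)^2 = 1/4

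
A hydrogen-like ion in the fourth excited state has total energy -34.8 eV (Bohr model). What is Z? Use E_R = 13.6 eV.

8

E_n = −E_R Z²/n² ⇒ Z² = −E_n n²/E_R = 34.8 × 5² / 13.6 ≈ 63.97
Z = 8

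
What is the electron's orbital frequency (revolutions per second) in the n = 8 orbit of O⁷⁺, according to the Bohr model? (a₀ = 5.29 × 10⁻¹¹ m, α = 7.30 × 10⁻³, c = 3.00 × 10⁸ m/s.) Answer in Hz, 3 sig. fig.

r = n²a₀/Z = 4.23 × 10⁻¹⁰ m, v = Zαc/n = 2.19 × 10⁶ m/s
f = v/(2πr) = 8.24 × 10¹⁴ Hz

8.24 × 10¹⁴ Hz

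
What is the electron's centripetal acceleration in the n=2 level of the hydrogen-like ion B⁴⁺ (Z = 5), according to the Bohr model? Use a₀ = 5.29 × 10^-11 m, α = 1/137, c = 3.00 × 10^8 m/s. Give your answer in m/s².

r = n²a₀/Z = 4.23 × 10^-11 m, v = Zαc/n = 5.47 × 10^6 m/s
a = v²/r = (5.47 × 10^6)² / 4.23 × 10^-11 = 7.08 × 10^23 m/s²

7.08 × 10^23 m/s²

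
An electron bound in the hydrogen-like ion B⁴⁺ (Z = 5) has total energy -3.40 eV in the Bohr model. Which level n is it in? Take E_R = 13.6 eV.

10

E_n = −E_R Z²/n² ⇒ n² = E_R Z²/(−E_n) = 13.6 × 5² / 3.40 ≈ 100.00
n = 10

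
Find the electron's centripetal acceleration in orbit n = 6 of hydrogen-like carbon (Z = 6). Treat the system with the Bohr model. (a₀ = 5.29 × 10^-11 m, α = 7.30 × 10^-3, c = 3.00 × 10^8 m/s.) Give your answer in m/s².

1.51 × 10^22 m/s²

r = n²a₀/Z = 3.17 × 10^-10 m, v = Zαc/n = 2.19 × 10^6 m/s
a = v²/r = (2.19 × 10^6)² / 3.17 × 10^-10 = 1.51 × 10^22 m/s²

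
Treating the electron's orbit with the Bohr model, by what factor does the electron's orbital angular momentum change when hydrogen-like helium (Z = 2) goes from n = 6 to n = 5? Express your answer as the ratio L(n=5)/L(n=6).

5/6

L = nℏ depends only on n, so L ∝ n.
L(n=5)/L(n=6) = (5/6)^1 = 5/6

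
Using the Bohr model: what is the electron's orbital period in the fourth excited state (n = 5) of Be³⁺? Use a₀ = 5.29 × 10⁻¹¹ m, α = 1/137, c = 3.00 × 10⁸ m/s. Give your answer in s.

r = n²a₀/Z = 5²·5.29 × 10⁻¹¹/4 = 3.31 × 10⁻¹⁰ m
v = Zαc/n = 4·0.00730·3.00 × 10⁸/5 = 1.75 × 10⁶ m/s
T = 2πr/v = 1.19 × 10⁻¹⁵ s

1.19 × 10⁻¹⁵ s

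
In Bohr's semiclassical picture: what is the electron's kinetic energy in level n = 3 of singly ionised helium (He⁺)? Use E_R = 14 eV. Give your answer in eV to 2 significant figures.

6.2 eV

For a Coulomb orbit the virial theorem gives K = −E_n.
E_n = −E_R·Z²/n², so K = E_R·Z²/n² = 14 × 2²/3² = 6.2 eV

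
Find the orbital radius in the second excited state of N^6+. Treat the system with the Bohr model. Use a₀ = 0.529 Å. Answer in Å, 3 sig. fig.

0.680 Å

r_n = n²a₀/Z = 3² × 0.529 / 7
    = 9 × 0.529 / 7 = 0.680 Å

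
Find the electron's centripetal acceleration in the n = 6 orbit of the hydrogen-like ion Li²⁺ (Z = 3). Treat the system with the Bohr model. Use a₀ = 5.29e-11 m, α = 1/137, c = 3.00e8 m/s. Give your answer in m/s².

r = n²a₀/Z = 6.35e-10 m, v = Zαc/n = 1.09e6 m/s
a = v²/r = (1.09e6)² / 6.35e-10 = 1.89e21 m/s²

1.89e21 m/s²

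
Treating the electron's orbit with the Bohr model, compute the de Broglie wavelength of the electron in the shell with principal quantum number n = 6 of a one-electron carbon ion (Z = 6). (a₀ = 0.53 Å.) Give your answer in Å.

3.3 Å

The Bohr quantisation condition is nλ = 2πr_n.
r_n = n²a₀/Z = 3.2 Å
λ = 2πr_n/n = 2π·3.2/6 = 3.3 Å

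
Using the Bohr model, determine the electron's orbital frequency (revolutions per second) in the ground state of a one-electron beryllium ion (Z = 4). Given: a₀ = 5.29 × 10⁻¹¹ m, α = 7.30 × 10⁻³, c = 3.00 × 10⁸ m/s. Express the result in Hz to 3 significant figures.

r = n²a₀/Z = 1.32 × 10⁻¹¹ m, v = Zαc/n = 8.76 × 10⁶ m/s
f = v/(2πr) = 1.05 × 10¹⁷ Hz

1.05 × 10¹⁷ Hz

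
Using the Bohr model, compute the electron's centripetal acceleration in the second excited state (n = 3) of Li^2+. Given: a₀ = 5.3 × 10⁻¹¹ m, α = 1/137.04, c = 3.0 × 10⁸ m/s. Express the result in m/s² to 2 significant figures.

3.0 × 10²² m/s²

r = n²a₀/Z = 1.6 × 10⁻¹⁰ m, v = Zαc/n = 2.2 × 10⁶ m/s
a = v²/r = (2.2 × 10⁶)² / 1.6 × 10⁻¹⁰ = 3.0 × 10²² m/s²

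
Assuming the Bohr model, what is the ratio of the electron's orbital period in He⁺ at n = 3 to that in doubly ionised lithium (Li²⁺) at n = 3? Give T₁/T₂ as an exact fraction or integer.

9/4

T ∝ Z^-2 · n^3
T₁/T₂ = (2/3)^-2 · (3/3)^3 = 9/4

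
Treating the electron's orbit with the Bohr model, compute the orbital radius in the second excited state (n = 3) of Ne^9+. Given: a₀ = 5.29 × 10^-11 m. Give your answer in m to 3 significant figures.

4.76 × 10^-11 m

r_n = n²a₀/Z = 3² × 5.29 × 10^-11 / 10
    = 9 × 5.29 × 10^-11 / 10 = 4.76 × 10^-11 m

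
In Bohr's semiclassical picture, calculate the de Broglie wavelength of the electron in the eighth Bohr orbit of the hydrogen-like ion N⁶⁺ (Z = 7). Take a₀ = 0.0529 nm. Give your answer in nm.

0.380 nm

The Bohr quantisation condition is nλ = 2πr_n.
r_n = n²a₀/Z = 0.484 nm
λ = 2πr_n/n = 2π·0.484/8 = 0.380 nm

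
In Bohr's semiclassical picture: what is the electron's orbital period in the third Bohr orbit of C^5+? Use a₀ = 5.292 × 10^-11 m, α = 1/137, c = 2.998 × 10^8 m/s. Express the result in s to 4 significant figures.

1.140 × 10^-16 s

r = n²a₀/Z = 3²·5.292 × 10^-11/6 = 7.938 × 10^-11 m
v = Zαc/n = 6·0.007299·2.998 × 10^8/3 = 4.377 × 10^6 m/s
T = 2πr/v = 1.140 × 10^-16 s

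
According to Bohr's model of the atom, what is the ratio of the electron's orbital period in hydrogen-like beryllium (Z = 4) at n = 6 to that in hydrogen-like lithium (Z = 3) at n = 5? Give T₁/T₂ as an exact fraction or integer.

T ∝ Z^-2 · n^3
T₁/T₂ = (4/3)^-2 · (6/5)^3 = 243/250

243/250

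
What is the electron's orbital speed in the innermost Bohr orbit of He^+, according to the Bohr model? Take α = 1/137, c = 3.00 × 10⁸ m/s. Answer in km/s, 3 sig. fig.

v_n = Zαc/n = 2 × 0.00730 × 3.00 × 10⁸ / 1
    = 4380 km/s

4380 km/s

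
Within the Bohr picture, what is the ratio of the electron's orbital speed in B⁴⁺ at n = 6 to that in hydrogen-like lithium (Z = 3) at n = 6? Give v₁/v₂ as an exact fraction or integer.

5/3

v ∝ Z^1 · n^-1
v₁/v₂ = (5/3)^1 · (6/6)^-1 = 5/3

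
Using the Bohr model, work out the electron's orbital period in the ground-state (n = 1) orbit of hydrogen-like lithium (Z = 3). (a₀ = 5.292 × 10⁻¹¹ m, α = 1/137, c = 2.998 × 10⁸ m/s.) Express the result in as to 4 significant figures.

r = n²a₀/Z = 1²·5.292 × 10⁻¹¹/3 = 1.764 × 10⁻¹¹ m
v = Zαc/n = 3·0.007299·2.998 × 10⁸/1 = 6.565 × 10⁶ m/s
T = 2πr/v = 1.688 × 10⁻¹⁷ s = 16.88 as

16.88 as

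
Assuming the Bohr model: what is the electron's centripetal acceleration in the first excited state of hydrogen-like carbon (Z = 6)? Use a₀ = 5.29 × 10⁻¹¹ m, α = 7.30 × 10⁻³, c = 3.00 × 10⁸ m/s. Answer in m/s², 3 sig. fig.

r = n²a₀/Z = 3.53 × 10⁻¹¹ m, v = Zαc/n = 6.57 × 10⁶ m/s
a = v²/r = (6.57 × 10⁶)² / 3.53 × 10⁻¹¹ = 1.22 × 10²⁴ m/s²

1.22 × 10²⁴ m/s²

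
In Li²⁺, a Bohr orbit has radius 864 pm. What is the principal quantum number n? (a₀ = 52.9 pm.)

r_n = n²a₀/Z ⇒ n² = rZ/a₀ = 864 × 3 / 52.9 ≈ 49.00
n = 7

7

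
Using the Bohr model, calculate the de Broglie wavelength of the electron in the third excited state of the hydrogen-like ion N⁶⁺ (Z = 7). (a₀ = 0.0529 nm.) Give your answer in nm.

0.190 nm

The Bohr quantisation condition is nλ = 2πr_n.
r_n = n²a₀/Z = 0.121 nm
λ = 2πr_n/n = 2π·0.121/4 = 0.190 nm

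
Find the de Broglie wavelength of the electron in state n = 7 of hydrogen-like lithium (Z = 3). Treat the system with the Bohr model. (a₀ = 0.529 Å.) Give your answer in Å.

7.76 Å

The Bohr quantisation condition is nλ = 2πr_n.
r_n = n²a₀/Z = 8.64 Å
λ = 2πr_n/n = 2π·8.64/7 = 7.76 Å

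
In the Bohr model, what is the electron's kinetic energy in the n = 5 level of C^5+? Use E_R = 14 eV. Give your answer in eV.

For a Coulomb orbit the virial theorem gives K = −E_n.
E_n = −E_R·Z²/n², so K = E_R·Z²/n² = 14 × 6²/5² = 20 eV

20 eV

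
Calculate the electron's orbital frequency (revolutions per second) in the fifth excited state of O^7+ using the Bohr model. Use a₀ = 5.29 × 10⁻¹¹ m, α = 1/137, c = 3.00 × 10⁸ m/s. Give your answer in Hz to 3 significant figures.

r = n²a₀/Z = 2.38 × 10⁻¹⁰ m, v = Zαc/n = 2.92 × 10⁶ m/s
f = v/(2πr) = 1.95 × 10¹⁵ Hz

1.95 × 10¹⁵ Hz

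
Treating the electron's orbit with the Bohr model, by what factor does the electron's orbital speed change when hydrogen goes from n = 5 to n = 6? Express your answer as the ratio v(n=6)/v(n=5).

v ∝ Z^1 · n^-1; with Z fixed, v ∝ n^-1.
v(n=6)/v(n=5) = (6/5)^-1 = 5/6

5/6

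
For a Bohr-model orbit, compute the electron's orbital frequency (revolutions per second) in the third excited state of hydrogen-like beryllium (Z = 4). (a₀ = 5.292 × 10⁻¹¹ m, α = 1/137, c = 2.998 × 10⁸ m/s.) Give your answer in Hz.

r = n²a₀/Z = 2.117 × 10⁻¹⁰ m, v = Zαc/n = 2.188 × 10⁶ m/s
f = v/(2πr) = 1.645 × 10¹⁵ Hz

1.645 × 10¹⁵ Hz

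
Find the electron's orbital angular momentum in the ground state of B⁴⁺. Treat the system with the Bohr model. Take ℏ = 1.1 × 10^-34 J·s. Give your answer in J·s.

1.1 × 10^-34 J·s

L_n = nℏ = 1 × 1.1 × 10^-34 = 1.1 × 10^-34 J·s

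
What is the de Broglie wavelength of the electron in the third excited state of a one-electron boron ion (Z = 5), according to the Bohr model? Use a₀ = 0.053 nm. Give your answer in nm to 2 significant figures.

The Bohr quantisation condition is nλ = 2πr_n.
r_n = n²a₀/Z = 0.17 nm
λ = 2πr_n/n = 2π·0.17/4 = 0.27 nm

0.27 nm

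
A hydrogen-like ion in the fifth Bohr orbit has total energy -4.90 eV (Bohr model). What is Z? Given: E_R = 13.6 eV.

E_n = −E_R Z²/n² ⇒ Z² = −E_n n²/E_R = 4.90 × 5² / 13.6 ≈ 9.01
Z = 3

3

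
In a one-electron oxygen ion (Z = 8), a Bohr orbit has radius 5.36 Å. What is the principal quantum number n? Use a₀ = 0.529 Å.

r_n = n²a₀/Z ⇒ n² = rZ/a₀ = 5.36 × 8 / 0.529 ≈ 81.06
n = 9

9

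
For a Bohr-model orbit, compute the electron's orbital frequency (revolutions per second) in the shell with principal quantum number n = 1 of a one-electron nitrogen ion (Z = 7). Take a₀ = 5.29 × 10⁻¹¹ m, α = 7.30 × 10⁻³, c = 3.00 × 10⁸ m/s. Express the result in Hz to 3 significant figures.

r = n²a₀/Z = 7.56 × 10⁻¹² m, v = Zαc/n = 1.53 × 10⁷ m/s
f = v/(2πr) = 3.23 × 10¹⁷ Hz

3.23 × 10¹⁷ Hz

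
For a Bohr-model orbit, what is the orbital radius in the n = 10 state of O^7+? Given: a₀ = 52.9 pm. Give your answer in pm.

r_n = n²a₀/Z = 10² × 52.9 / 8
    = 100 × 52.9 / 8 = 661 pm

661 pm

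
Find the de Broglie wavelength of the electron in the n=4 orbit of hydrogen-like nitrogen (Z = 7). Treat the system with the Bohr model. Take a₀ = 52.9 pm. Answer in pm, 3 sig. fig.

190 pm

The Bohr quantisation condition is nλ = 2πr_n.
r_n = n²a₀/Z = 121 pm
λ = 2πr_n/n = 2π·121/4 = 190 pm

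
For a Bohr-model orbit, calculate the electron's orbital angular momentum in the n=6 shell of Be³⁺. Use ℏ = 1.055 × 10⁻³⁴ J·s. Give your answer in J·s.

6.330 × 10⁻³⁴ J·s

L_n = nℏ = 6 × 1.055 × 10⁻³⁴ = 6.330 × 10⁻³⁴ J·s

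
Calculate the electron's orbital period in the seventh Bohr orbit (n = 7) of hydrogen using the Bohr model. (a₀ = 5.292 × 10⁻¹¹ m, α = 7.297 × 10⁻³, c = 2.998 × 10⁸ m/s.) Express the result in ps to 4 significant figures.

0.05213 ps

r = n²a₀/Z = 7²·5.292 × 10⁻¹¹/1 = 2.593 × 10⁻⁹ m
v = Zαc/n = 1·0.007297·2.998 × 10⁸/7 = 3.125 × 10⁵ m/s
T = 2πr/v = 5.213 × 10⁻¹⁴ s = 0.05213 ps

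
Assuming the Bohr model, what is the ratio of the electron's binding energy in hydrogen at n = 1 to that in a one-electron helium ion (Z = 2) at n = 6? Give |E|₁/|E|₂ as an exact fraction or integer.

|E| ∝ Z^2 · n^-2
|E|₁/|E|₂ = (1/2)^2 · (1/6)^-2 = 9

9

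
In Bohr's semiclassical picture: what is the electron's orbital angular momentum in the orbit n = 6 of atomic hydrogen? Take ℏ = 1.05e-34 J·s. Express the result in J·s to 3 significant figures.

L_n = nℏ = 6 × 1.05e-34 = 6.30e-34 J·s

6.30e-34 J·s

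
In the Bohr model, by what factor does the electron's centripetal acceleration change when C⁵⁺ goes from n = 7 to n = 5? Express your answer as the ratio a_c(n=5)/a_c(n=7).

a_c ∝ Z^3 · n^-4; with Z fixed, a_c ∝ n^-4.
a_c(n=5)/a_c(n=7) = (5/7)^-4 = 2401/625

2401/625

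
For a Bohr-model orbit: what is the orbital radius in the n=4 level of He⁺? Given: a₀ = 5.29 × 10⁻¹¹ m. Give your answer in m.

4.23 × 10⁻¹⁰ m

r_n = n²a₀/Z = 4² × 5.29 × 10⁻¹¹ / 2
    = 16 × 5.29 × 10⁻¹¹ / 2 = 4.23 × 10⁻¹⁰ m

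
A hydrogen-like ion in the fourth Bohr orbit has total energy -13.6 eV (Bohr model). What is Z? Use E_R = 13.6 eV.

4

E_n = −E_R Z²/n² ⇒ Z² = −E_n n²/E_R = 13.6 × 4² / 13.6 ≈ 16.00
Z = 4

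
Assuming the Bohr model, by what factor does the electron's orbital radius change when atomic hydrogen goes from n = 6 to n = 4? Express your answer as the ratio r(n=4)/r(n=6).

4/9

r ∝ Z^-1 · n^2; with Z fixed, r ∝ n^2.
r(n=4)/r(n=6) = (4/6)^2 = 4/9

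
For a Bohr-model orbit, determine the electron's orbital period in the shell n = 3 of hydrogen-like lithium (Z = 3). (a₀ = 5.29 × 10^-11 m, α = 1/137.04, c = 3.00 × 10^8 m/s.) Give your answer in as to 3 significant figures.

r = n²a₀/Z = 3²·5.29 × 10^-11/3 = 1.59 × 10^-10 m
v = Zαc/n = 3·0.00730·3.00 × 10^8/3 = 2.19 × 10^6 m/s
T = 2πr/v = 4.55 × 10^-16 s = 455 as

455 as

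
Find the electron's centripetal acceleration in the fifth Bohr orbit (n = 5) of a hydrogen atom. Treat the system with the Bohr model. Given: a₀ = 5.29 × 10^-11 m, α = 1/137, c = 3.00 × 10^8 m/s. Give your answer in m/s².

r = n²a₀/Z = 1.32 × 10^-9 m, v = Zαc/n = 4.38 × 10^5 m/s
a = v²/r = (4.38 × 10^5)² / 1.32 × 10^-9 = 1.45 × 10^20 m/s²

1.45 × 10^20 m/s²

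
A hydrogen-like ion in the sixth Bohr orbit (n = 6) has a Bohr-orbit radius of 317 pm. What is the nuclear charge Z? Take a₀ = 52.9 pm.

r_n = n²a₀/Z ⇒ Z = n²a₀/r = 6² × 52.9 / 317 ≈ 6.01
Z = 6

6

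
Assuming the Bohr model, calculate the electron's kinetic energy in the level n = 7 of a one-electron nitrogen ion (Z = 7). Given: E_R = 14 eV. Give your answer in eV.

14 eV

For a Coulomb orbit the virial theorem gives K = −E_n.
E_n = −E_R·Z²/n², so K = E_R·Z²/n² = 14 × 7²/7² = 14 eV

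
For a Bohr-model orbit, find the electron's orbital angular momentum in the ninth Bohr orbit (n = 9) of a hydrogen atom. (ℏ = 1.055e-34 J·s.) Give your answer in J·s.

L_n = nℏ = 9 × 1.055e-34 = 9.495e-34 J·s

9.495e-34 J·s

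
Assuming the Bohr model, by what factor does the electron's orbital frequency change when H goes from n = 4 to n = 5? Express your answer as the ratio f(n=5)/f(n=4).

64/125

f ∝ Z^2 · n^-3; with Z fixed, f ∝ n^-3.
f(n=5)/f(n=4) = (5/4)^-3 = 64/125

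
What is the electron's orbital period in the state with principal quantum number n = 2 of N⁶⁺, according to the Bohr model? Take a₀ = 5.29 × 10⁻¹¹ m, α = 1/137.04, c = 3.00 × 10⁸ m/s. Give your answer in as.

24.8 as

r = n²a₀/Z = 2²·5.29 × 10⁻¹¹/7 = 3.02 × 10⁻¹¹ m
v = Zαc/n = 7·0.00730·3.00 × 10⁸/2 = 7.66 × 10⁶ m/s
T = 2πr/v = 2.48 × 10⁻¹⁷ s = 24.8 as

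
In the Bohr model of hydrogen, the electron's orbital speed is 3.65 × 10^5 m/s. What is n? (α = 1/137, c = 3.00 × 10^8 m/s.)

v_n = Zαc/n ⇒ n = Zαc/v = 1 × 0.00730 × 3.00 × 10^8 / 3.65 × 10^5 ≈ 6.00
n = 6

6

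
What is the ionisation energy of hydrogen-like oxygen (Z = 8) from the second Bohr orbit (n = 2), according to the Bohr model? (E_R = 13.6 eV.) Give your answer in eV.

E_n = −E_R·Z²/n² = −13.6 × 8²/2² eV = -218 eV
Ionisation energy = −E_n = 218 eV

218 eV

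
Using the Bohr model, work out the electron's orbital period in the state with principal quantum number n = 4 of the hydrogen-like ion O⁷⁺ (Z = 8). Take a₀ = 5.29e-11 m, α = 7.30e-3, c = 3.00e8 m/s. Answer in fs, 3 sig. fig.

r = n²a₀/Z = 4²·5.29e-11/8 = 1.06e-10 m
v = Zαc/n = 8·0.00730·3.00e8/4 = 4.38e6 m/s
T = 2πr/v = 1.52e-16 s = 0.152 fs

0.152 fs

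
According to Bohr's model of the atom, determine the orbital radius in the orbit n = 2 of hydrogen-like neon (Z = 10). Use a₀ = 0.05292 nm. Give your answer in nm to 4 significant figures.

0.02117 nm

r_n = n²a₀/Z = 2² × 0.05292 / 10
    = 4 × 0.05292 / 10 = 0.02117 nm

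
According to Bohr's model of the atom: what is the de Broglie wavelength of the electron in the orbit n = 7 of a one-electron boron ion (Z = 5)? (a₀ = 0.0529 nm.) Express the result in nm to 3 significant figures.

The Bohr quantisation condition is nλ = 2πr_n.
r_n = n²a₀/Z = 0.518 nm
λ = 2πr_n/n = 2π·0.518/7 = 0.465 nm

0.465 nm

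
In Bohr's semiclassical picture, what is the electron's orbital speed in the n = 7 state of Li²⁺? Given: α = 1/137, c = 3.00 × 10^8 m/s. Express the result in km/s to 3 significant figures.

938 km/s

v_n = Zαc/n = 3 × 0.00730 × 3.00 × 10^8 / 7
    = 938 km/s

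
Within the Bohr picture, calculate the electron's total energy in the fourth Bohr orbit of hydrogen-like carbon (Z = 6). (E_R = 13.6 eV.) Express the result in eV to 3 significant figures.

-30.6 eV

E_n = −E_R·Z²/n² = −13.6 × 6²/4² = -30.6 eV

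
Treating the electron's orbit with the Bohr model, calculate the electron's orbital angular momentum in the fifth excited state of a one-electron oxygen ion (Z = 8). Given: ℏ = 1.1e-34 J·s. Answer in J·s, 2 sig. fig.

L_n = nℏ = 6 × 1.1e-34 = 6.6e-34 J·s

6.6e-34 J·s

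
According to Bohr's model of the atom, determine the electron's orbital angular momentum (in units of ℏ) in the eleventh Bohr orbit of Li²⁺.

L_n = nℏ, so L/ℏ = n = 11.

11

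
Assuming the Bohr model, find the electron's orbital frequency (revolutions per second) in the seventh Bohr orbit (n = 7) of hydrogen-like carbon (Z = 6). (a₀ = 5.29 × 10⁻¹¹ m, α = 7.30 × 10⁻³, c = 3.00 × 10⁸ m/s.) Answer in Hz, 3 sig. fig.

6.92 × 10¹⁴ Hz

r = n²a₀/Z = 4.32 × 10⁻¹⁰ m, v = Zαc/n = 1.88 × 10⁶ m/s
f = v/(2πr) = 6.92 × 10¹⁴ Hz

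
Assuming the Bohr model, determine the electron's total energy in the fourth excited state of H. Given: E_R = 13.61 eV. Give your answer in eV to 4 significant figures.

E_n = −E_R·Z²/n² = −13.61 × 1²/5² = -0.5444 eV

-0.5444 eV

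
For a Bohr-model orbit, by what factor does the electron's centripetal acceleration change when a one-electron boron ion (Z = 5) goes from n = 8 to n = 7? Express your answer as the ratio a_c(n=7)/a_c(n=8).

a_c ∝ Z^3 · n^-4; with Z fixed, a_c ∝ n^-4.
a_c(n=7)/a_c(n=8) = (7/8)^-4 = 4096/2401

4096/2401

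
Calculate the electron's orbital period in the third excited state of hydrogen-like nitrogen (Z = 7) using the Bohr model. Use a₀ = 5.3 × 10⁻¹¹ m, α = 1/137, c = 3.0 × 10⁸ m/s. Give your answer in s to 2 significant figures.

r = n²a₀/Z = 4²·5.3 × 10⁻¹¹/7 = 1.2 × 10⁻¹⁰ m
v = Zαc/n = 7·0.0073·3.0 × 10⁸/4 = 3.8 × 10⁶ m/s
T = 2πr/v = 2.0 × 10⁻¹⁶ s

2.0 × 10⁻¹⁶ s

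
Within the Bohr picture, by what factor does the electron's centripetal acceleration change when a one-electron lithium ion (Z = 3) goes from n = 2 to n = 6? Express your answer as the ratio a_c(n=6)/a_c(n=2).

a_c ∝ Z^3 · n^-4; with Z fixed, a_c ∝ n^-4.
a_c(n=6)/a_c(n=2) = (6/2)^-4 = 1/81

1/81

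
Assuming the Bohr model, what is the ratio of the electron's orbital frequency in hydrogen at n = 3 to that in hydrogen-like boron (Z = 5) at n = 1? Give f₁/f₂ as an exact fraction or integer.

f ∝ Z^2 · n^-3
f₁/f₂ = (1/5)^2 · (3/1)^-3 = 1/675

1/675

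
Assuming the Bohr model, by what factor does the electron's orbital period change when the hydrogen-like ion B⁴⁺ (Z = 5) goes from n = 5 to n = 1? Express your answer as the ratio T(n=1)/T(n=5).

T ∝ Z^-2 · n^3; with Z fixed, T ∝ n^3.
T(n=1)/T(n=5) = (1/5)^3 = 1/125

1/125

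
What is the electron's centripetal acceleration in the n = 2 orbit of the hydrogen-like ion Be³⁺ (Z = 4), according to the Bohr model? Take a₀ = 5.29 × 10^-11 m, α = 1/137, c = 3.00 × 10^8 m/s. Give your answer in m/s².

3.63 × 10^23 m/s²

r = n²a₀/Z = 5.29 × 10^-11 m, v = Zαc/n = 4.38 × 10^6 m/s
a = v²/r = (4.38 × 10^6)² / 5.29 × 10^-11 = 3.63 × 10^23 m/s²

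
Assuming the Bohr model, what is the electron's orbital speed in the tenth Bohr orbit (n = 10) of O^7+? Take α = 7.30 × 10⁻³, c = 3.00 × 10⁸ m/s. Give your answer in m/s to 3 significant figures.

v_n = Zαc/n = 8 × 0.00730 × 3.00 × 10⁸ / 10
    = 1.75 × 10⁶ m/s

1.75 × 10⁶ m/s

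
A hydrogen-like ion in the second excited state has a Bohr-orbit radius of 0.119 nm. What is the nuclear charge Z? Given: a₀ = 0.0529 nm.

r_n = n²a₀/Z ⇒ Z = n²a₀/r = 3² × 0.0529 / 0.119 ≈ 4.00
Z = 4

4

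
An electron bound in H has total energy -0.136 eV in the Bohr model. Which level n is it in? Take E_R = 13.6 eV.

10

E_n = −E_R Z²/n² ⇒ n² = E_R Z²/(−E_n) = 13.6 × 1² / 0.136 ≈ 100.00
n = 10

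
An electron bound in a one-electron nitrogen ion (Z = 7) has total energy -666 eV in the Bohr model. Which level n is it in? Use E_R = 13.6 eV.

1

E_n = −E_R Z²/n² ⇒ n² = E_R Z²/(−E_n) = 13.6 × 7² / 666 ≈ 1.00
n = 1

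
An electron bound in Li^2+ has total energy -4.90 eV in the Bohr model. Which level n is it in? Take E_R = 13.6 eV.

5

E_n = −E_R Z²/n² ⇒ n² = E_R Z²/(−E_n) = 13.6 × 3² / 4.90 ≈ 24.98
n = 5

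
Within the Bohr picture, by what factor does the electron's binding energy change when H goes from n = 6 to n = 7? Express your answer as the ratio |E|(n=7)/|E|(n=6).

36/49

|E| ∝ Z^2 · n^-2; with Z fixed, |E| ∝ n^-2.
|E|(n=7)/|E|(n=6) = (7/6)^-2 = 36/49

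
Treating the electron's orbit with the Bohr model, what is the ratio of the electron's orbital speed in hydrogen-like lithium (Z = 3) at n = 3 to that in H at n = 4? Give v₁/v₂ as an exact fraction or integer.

4

v ∝ Z^1 · n^-1
v₁/v₂ = (3/1)^1 · (3/4)^-1 = 4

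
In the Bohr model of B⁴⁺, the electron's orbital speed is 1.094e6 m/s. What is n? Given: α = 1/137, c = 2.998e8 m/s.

10

v_n = Zαc/n ⇒ n = Zαc/v = 5 × 0.007299 × 2.998e8 / 1.094e6 ≈ 10.00
n = 10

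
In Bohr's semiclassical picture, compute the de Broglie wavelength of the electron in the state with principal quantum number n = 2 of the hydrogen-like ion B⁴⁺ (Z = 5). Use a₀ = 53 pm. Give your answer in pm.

The Bohr quantisation condition is nλ = 2πr_n.
r_n = n²a₀/Z = 42 pm
λ = 2πr_n/n = 2π·42/2 = 130 pm

130 pm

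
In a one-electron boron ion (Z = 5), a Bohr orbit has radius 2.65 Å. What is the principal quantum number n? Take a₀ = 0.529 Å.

5

r_n = n²a₀/Z ⇒ n² = rZ/a₀ = 2.65 × 5 / 0.529 ≈ 25.05
n = 5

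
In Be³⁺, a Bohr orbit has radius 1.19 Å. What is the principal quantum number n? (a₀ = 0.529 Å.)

3

r_n = n²a₀/Z ⇒ n² = rZ/a₀ = 1.19 × 4 / 0.529 ≈ 9.00
n = 3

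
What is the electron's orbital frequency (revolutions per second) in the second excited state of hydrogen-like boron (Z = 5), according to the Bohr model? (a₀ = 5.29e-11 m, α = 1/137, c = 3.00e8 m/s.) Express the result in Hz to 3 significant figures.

6.10e15 Hz

r = n²a₀/Z = 9.52e-11 m, v = Zαc/n = 3.65e6 m/s
f = v/(2πr) = 6.10e15 Hz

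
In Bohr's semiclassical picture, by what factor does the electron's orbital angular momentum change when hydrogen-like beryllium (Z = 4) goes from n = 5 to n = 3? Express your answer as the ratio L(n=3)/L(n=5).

3/5

L = nℏ depends only on n, so L ∝ n.
L(n=3)/L(n=5) = (3/5)^1 = 3/5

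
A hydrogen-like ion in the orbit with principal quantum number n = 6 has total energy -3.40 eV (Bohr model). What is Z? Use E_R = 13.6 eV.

E_n = −E_R Z²/n² ⇒ Z² = −E_n n²/E_R = 3.40 × 6² / 13.6 ≈ 9.00
Z = 3

3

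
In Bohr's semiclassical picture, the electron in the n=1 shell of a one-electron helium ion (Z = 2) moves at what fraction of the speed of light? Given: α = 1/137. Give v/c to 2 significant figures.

0.015

v_n = Zαc/n, so v/c = Zα/n = 2 × 0.0073 / 1 = 0.015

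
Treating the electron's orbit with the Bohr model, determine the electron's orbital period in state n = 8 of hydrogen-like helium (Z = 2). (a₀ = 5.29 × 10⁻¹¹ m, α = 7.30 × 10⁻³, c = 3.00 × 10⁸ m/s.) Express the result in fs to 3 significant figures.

19.4 fs

r = n²a₀/Z = 8²·5.29 × 10⁻¹¹/2 = 1.69 × 10⁻⁹ m
v = Zαc/n = 2·0.00730·3.00 × 10⁸/8 = 5.47 × 10⁵ m/s
T = 2πr/v = 1.94 × 10⁻¹⁴ s = 19.4 fs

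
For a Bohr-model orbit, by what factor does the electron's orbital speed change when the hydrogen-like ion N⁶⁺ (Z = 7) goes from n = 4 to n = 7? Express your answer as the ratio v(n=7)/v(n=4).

4/7

v ∝ Z^1 · n^-1; with Z fixed, v ∝ n^-1.
v(n=7)/v(n=4) = (7/4)^-1 = 4/7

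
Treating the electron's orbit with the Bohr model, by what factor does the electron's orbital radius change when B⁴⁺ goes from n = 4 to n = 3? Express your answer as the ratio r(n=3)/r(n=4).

9/16

r ∝ Z^-1 · n^2; with Z fixed, r ∝ n^2.
r(n=3)/r(n=4) = (3/4)^2 = 9/16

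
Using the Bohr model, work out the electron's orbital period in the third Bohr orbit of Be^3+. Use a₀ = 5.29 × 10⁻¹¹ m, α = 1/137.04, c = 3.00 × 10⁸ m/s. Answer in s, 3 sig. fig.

r = n²a₀/Z = 3²·5.29 × 10⁻¹¹/4 = 1.19 × 10⁻¹⁰ m
v = Zαc/n = 4·0.00730·3.00 × 10⁸/3 = 2.92 × 10⁶ m/s
T = 2πr/v = 2.56 × 10⁻¹⁶ s

2.56 × 10⁻¹⁶ s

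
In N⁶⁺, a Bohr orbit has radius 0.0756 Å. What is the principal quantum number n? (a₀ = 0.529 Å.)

1

r_n = n²a₀/Z ⇒ n² = rZ/a₀ = 0.0756 × 7 / 0.529 ≈ 1.00
n = 1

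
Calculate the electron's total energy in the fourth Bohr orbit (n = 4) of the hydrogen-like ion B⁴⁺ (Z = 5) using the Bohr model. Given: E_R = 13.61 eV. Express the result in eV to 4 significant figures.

-21.27 eV

E_n = −E_R·Z²/n² = −13.61 × 5²/4² = -21.27 eV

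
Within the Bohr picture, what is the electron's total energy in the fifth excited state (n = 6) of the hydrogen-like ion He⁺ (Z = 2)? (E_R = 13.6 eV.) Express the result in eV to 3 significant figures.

-1.51 eV

E_n = −E_R·Z²/n² = −13.6 × 2²/6² = -1.51 eV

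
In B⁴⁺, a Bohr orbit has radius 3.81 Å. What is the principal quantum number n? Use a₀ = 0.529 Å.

r_n = n²a₀/Z ⇒ n² = rZ/a₀ = 3.81 × 5 / 0.529 ≈ 36.01
n = 6

6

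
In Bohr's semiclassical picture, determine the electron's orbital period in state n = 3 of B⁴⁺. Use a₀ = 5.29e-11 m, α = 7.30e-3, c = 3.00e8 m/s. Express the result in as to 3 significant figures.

r = n²a₀/Z = 3²·5.29e-11/5 = 9.52e-11 m
v = Zαc/n = 5·0.00730·3.00e8/3 = 3.65e6 m/s
T = 2πr/v = 1.64e-16 s = 164 as

164 as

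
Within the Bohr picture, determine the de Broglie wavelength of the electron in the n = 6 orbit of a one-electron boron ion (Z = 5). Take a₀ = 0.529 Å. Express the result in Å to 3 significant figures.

The Bohr quantisation condition is nλ = 2πr_n.
r_n = n²a₀/Z = 3.81 Å
λ = 2πr_n/n = 2π·3.81/6 = 3.99 Å

3.99 Å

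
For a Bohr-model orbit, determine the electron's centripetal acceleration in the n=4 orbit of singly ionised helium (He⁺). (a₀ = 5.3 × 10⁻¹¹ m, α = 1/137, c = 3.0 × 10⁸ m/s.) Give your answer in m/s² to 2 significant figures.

r = n²a₀/Z = 4.2 × 10⁻¹⁰ m, v = Zαc/n = 1.1 × 10⁶ m/s
a = v²/r = (1.1 × 10⁶)² / 4.2 × 10⁻¹⁰ = 2.8 × 10²¹ m/s²

2.8 × 10²¹ m/s²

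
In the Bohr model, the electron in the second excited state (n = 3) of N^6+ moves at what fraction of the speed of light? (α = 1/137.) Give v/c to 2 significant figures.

v_n = Zαc/n, so v/c = Zα/n = 7 × 0.0073 / 3 = 0.017

0.017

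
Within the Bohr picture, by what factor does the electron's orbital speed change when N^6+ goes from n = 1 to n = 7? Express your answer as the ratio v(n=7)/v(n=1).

1/7

v ∝ Z^1 · n^-1; with Z fixed, v ∝ n^-1.
v(n=7)/v(n=1) = (7/1)^-1 = 1/7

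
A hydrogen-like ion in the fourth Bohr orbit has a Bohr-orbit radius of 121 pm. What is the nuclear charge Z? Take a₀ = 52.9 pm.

7

r_n = n²a₀/Z ⇒ Z = n²a₀/r = 4² × 52.9 / 121 ≈ 7.00
Z = 7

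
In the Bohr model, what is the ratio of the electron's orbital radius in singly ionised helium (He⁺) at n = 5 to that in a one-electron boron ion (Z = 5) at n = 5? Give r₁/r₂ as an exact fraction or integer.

r ∝ Z^-1 · n^2
r₁/r₂ = (2/5)^-1 · (5/5)^2 = 5/2

5/2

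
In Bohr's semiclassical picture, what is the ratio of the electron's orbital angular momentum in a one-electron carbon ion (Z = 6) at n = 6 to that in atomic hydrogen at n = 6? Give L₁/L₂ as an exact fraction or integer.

1

L = nℏ is independent of Z.
L₁/L₂ = n₁/n₂ = 6/6 = 1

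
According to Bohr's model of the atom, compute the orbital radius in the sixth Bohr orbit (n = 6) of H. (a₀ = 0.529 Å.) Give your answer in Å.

19.0 Å

r_n = n²a₀/Z = 6² × 0.529 / 1
    = 36 × 0.529 / 1 = 19.0 Å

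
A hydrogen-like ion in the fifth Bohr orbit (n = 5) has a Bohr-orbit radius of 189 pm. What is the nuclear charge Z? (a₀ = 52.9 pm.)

7

r_n = n²a₀/Z ⇒ Z = n²a₀/r = 5² × 52.9 / 189 ≈ 7.00
Z = 7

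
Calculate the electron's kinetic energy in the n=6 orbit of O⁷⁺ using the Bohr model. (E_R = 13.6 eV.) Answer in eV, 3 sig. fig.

24.2 eV

For a Coulomb orbit the virial theorem gives K = −E_n.
E_n = −E_R·Z²/n², so K = E_R·Z²/n² = 13.6 × 8²/6² = 24.2 eV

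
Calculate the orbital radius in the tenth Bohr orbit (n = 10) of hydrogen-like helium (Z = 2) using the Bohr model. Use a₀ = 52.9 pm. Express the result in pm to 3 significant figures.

r_n = n²a₀/Z = 10² × 52.9 / 2
    = 100 × 52.9 / 2 = 2640 pm

2640 pm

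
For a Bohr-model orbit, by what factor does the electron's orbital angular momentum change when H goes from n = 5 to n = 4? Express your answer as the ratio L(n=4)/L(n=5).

4/5

L = nℏ depends only on n, so L ∝ n.
L(n=4)/L(n=5) = (4/5)^1 = 4/5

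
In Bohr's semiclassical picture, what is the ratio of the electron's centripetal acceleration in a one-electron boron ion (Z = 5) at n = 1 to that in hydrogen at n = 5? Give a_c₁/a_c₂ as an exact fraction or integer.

a_c ∝ Z^3 · n^-4
a_c₁/a_c₂ = (5/1)^3 · (1/5)^-4 = 78125

78125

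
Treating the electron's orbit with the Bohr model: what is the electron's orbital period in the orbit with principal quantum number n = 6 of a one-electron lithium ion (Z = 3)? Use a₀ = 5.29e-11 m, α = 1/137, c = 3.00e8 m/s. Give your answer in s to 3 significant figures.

3.64e-15 s

r = n²a₀/Z = 6²·5.29e-11/3 = 6.35e-10 m
v = Zαc/n = 3·0.00730·3.00e8/6 = 1.09e6 m/s
T = 2πr/v = 3.64e-15 s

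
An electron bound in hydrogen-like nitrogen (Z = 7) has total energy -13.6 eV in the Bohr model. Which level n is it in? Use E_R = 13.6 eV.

E_n = −E_R Z²/n² ⇒ n² = E_R Z²/(−E_n) = 13.6 × 7² / 13.6 ≈ 49.00
n = 7

7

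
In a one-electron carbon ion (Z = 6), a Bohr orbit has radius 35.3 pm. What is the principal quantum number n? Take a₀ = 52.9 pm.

r_n = n²a₀/Z ⇒ n² = rZ/a₀ = 35.3 × 6 / 52.9 ≈ 4.00
n = 2

2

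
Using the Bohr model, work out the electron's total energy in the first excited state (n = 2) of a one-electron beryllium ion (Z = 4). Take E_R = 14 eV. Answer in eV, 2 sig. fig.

-56 eV

E_n = −E_R·Z²/n² = −14 × 4²/2² = -56 eV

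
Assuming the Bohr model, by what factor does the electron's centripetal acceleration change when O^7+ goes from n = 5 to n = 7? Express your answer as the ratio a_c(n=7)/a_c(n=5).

a_c ∝ Z^3 · n^-4; with Z fixed, a_c ∝ n^-4.
a_c(n=7)/a_c(n=5) = (7/5)^-4 = 625/2401

625/2401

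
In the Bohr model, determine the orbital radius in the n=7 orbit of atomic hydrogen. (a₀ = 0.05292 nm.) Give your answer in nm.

2.593 nm

r_n = n²a₀/Z = 7² × 0.05292 / 1
    = 49 × 0.05292 / 1 = 2.593 nm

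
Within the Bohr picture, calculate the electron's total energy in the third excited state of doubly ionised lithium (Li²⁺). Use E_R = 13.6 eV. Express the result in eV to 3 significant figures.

-7.65 eV

E_n = −E_R·Z²/n² = −13.6 × 3²/4² = -7.65 eV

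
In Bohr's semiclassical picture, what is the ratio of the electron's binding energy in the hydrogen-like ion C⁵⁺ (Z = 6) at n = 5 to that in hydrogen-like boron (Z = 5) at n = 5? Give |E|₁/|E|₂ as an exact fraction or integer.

|E| ∝ Z^2 · n^-2
|E|₁/|E|₂ = (6/5)^2 · (5/5)^-2 = 36/25

36/25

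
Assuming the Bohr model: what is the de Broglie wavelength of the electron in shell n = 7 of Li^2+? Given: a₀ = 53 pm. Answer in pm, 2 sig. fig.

The Bohr quantisation condition is nλ = 2πr_n.
r_n = n²a₀/Z = 870 pm
λ = 2πr_n/n = 2π·870/7 = 780 pm

780 pm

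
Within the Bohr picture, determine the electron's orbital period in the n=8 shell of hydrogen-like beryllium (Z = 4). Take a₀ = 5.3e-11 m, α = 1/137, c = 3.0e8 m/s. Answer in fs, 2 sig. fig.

r = n²a₀/Z = 8²·5.3e-11/4 = 8.5e-10 m
v = Zαc/n = 4·0.0073·3.0e8/8 = 1.1e6 m/s
T = 2πr/v = 4.9e-15 s = 4.9 fs

4.9 fs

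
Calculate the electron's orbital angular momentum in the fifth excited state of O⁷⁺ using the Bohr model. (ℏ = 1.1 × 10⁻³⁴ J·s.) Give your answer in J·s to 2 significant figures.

6.6 × 10⁻³⁴ J·s

L_n = nℏ = 6 × 1.1 × 10⁻³⁴ = 6.6 × 10⁻³⁴ J·s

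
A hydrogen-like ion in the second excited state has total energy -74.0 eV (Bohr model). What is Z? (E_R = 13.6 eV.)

E_n = −E_R Z²/n² ⇒ Z² = −E_n n²/E_R = 74.0 × 3² / 13.6 ≈ 48.97
Z = 7

7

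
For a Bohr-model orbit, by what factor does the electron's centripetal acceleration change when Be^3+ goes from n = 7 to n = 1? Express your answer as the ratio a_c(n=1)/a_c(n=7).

a_c ∝ Z^3 · n^-4; with Z fixed, a_c ∝ n^-4.
a_c(n=1)/a_c(n=7) = (1/7)^-4 = 2401

2401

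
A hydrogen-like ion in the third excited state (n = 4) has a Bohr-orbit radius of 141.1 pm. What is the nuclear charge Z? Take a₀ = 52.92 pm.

r_n = n²a₀/Z ⇒ Z = n²a₀/r = 4² × 52.92 / 141.1 ≈ 6.00
Z = 6

6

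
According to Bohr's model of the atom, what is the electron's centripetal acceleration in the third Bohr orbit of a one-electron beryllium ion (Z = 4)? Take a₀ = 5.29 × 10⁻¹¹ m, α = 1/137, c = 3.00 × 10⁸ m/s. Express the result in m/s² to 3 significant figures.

7.16 × 10²² m/s²

r = n²a₀/Z = 1.19 × 10⁻¹⁰ m, v = Zαc/n = 2.92 × 10⁶ m/s
a = v²/r = (2.92 × 10⁶)² / 1.19 × 10⁻¹⁰ = 7.16 × 10²² m/s²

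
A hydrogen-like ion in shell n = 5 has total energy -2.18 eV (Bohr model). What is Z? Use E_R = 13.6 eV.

E_n = −E_R Z²/n² ⇒ Z² = −E_n n²/E_R = 2.18 × 5² / 13.6 ≈ 4.01
Z = 2

2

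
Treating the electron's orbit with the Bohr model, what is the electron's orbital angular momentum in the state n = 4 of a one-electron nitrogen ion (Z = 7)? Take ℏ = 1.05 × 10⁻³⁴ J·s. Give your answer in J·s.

L_n = nℏ = 4 × 1.05 × 10⁻³⁴ = 4.20 × 10⁻³⁴ J·s

4.20 × 10⁻³⁴ J·s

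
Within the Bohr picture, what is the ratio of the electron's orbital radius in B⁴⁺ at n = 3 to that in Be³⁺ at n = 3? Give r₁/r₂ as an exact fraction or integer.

4/5

r ∝ Z^-1 · n^2
r₁/r₂ = (5/4)^-1 · (3/3)^2 = 4/5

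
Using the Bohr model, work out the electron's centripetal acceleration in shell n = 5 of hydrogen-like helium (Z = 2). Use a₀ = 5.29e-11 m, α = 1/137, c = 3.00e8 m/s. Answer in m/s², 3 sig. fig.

r = n²a₀/Z = 6.61e-10 m, v = Zαc/n = 8.76e5 m/s
a = v²/r = (8.76e5)² / 6.61e-10 = 1.16e21 m/s²

1.16e21 m/s²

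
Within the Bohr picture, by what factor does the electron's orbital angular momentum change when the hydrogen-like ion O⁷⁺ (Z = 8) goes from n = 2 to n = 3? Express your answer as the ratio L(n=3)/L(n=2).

3/2

L = nℏ depends only on n, so L ∝ n.
L(n=3)/L(n=2) = (3/2)^1 = 3/2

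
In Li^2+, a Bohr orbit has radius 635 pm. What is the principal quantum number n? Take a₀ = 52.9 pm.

6

r_n = n²a₀/Z ⇒ n² = rZ/a₀ = 635 × 3 / 52.9 ≈ 36.01
n = 6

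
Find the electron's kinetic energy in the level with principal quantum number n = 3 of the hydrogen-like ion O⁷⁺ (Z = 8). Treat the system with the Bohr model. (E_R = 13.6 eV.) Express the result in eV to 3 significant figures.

For a Coulomb orbit the virial theorem gives K = −E_n.
E_n = −E_R·Z²/n², so K = E_R·Z²/n² = 13.6 × 8²/3² = 96.7 eV

96.7 eV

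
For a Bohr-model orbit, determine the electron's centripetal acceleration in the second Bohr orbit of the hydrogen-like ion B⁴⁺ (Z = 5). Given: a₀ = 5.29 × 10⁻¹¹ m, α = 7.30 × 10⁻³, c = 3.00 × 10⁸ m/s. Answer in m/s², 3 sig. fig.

r = n²a₀/Z = 4.23 × 10⁻¹¹ m, v = Zαc/n = 5.47 × 10⁶ m/s
a = v²/r = (5.47 × 10⁶)² / 4.23 × 10⁻¹¹ = 7.08 × 10²³ m/s²

7.08 × 10²³ m/s²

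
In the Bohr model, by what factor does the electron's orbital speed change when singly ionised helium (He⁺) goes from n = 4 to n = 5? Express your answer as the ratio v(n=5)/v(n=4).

4/5

v ∝ Z^1 · n^-1; with Z fixed, v ∝ n^-1.
v(n=5)/v(n=4) = (5/4)^-1 = 4/5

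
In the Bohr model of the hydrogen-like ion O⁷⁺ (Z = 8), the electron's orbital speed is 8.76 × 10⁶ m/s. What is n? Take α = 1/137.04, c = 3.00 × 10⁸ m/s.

2

v_n = Zαc/n ⇒ n = Zαc/v = 8 × 0.00730 × 3.00 × 10⁸ / 8.76 × 10⁶ ≈ 2.00
n = 2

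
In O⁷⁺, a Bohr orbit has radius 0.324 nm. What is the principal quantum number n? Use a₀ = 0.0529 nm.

r_n = n²a₀/Z ⇒ n² = rZ/a₀ = 0.324 × 8 / 0.0529 ≈ 49.00
n = 7

7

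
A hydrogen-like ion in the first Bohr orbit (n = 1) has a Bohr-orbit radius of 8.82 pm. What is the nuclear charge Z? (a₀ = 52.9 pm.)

6

r_n = n²a₀/Z ⇒ Z = n²a₀/r = 1² × 52.9 / 8.82 ≈ 6.00
Z = 6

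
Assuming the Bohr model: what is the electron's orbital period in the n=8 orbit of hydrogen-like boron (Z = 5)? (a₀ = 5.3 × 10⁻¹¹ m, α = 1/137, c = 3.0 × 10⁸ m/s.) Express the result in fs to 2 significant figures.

3.1 fs

r = n²a₀/Z = 8²·5.3 × 10⁻¹¹/5 = 6.8 × 10⁻¹⁰ m
v = Zαc/n = 5·0.0073·3.0 × 10⁸/8 = 1.4 × 10⁶ m/s
T = 2πr/v = 3.1 × 10⁻¹⁵ s = 3.1 fs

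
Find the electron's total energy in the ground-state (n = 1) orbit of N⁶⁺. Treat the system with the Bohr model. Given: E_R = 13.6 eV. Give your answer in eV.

E_n = −E_R·Z²/n² = −13.6 × 7²/1² = -666 eV

-666 eV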